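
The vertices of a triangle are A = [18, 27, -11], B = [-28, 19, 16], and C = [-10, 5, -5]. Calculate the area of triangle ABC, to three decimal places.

536.064

AB = (-46, -8, 27),  AC = (-28, -22, 6)
i: (-8)·6 - 27·(-22) = -48 - (-594) = 546
j: 27·(-28) - (-46)·6 = -756 - (-276) = -480
k: (-46)·(-22) - (-8)·(-28) = 1012 - 224 = 788
AB × AC = (546, -480, 788)
|AB × AC| = √1149460 ≈ 1072.1287
area = ½ · 1072.1287 ≈ 536.064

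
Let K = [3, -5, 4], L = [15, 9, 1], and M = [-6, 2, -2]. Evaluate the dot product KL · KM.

KL = L − K = (12, 14, -3)
KM = M − K = (-9, 7, -6)
KL · KM = 12·(-9) + 14·7 + (-3)·(-6) = -108 + 98 + 18 = 8

8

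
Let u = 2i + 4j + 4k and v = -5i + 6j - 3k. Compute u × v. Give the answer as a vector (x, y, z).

(-36, -14, 32)

i: 4·(-3) - 4·6 = -12 - 24 = -36
j: 4·(-5) - 2·(-3) = -20 - (-6) = -14
k: 2·6 - 4·(-5) = 12 - (-20) = 32
u × v = (-36, -14, 32)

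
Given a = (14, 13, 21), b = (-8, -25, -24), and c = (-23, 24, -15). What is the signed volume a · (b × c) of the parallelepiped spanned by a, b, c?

b × c:
i: (-25)·(-15) - (-24)·24 = 375 - (-576) = 951
j: (-24)·(-23) - (-8)·(-15) = 552 - 120 = 432
k: (-8)·24 - (-25)·(-23) = -192 - 575 = -767
b × c = (951, 432, -767)
a · (b × c) = 14·951 + 13·432 + 21·(-767) = 13314 + 5616 - 16107 = 2823

2823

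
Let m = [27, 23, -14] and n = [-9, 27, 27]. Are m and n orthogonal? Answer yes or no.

m · n = 27·(-9) + 23·27 + (-14)·27 = -243 + 621 - 378 = 0
Zero, so the vectors are orthogonal.

yes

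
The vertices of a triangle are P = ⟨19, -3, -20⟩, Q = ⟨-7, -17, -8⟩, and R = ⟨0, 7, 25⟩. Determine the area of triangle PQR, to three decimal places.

656.989

PQ = (-26, -14, 12),  PR = (-19, 10, 45)
i: (-14)·45 - 12·10 = -630 - 120 = -750
j: 12·(-19) - (-26)·45 = -228 - (-1170) = 942
k: (-26)·10 - (-14)·(-19) = -260 - 266 = -526
PQ × PR = (-750, 942, -526)
|PQ × PR| = √1726540 ≈ 1313.9787
area = ½ · 1313.9787 ≈ 656.989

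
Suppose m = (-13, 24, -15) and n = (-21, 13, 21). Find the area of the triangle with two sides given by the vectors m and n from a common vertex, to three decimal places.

486.459

i: 24·21 - (-15)·13 = 504 - (-195) = 699
j: (-15)·(-21) - (-13)·21 = 315 - (-273) = 588
k: (-13)·13 - 24·(-21) = -169 - (-504) = 335
m × n = (699, 588, 335)
|m × n| = √(699² + 588² + 335²) = √946570 ≈ 972.9183
area = ½ · 972.9183 ≈ 486.459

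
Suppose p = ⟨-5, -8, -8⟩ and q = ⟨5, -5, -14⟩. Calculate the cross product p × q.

i: (-8)·(-14) - (-8)·(-5) = 112 - 40 = 72
j: (-8)·5 - (-5)·(-14) = -40 - 70 = -110
k: (-5)·(-5) - (-8)·5 = 25 - (-40) = 65
p × q = (72, -110, 65)

(72, -110, 65)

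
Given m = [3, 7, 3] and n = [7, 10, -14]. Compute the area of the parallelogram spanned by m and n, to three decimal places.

i: 7·(-14) - 3·10 = -98 - 30 = -128
j: 3·7 - 3·(-14) = 21 - (-42) = 63
k: 3·10 - 7·7 = 30 - 49 = -19
m × n = (-128, 63, -19)
|m × n| = √((-128)² + 63² + (-19)²) = √20714 ≈ 143.9236

143.924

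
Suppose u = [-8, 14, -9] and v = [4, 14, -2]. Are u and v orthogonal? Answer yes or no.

no

u · v = (-8)·4 + 14·14 + (-9)·(-2) = -32 + 196 + 18 = 182
Nonzero, so the vectors are not orthogonal.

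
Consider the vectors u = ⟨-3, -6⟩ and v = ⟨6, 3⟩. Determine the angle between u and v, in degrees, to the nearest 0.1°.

143.1

u · v = (-3)·6 + (-6)·3 = -18 - 18 = -36
|u|² = 9 + 36 = 45,  |u| = √45 ≈ 6.708204
|v|² = 36 + 9 = 45,  |v| = √45 ≈ 6.708204
cos θ = -36 / (6.708204 · 6.708204) ≈ -0.80000
θ = arccos(-0.80000) ≈ 143.1°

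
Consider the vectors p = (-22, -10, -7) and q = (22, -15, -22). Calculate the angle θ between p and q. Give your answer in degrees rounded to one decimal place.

p · q = (-22)·22 + (-10)·(-15) + (-7)·(-22) = -484 + 150 + 154 = -180
|p|² = 484 + 100 + 49 = 633,  |p| = √633 ≈ 25.159491
|q|² = 484 + 225 + 484 = 1193,  |q| = √1193 ≈ 34.539832
cos θ = -180 / (25.159491 · 34.539832) ≈ -0.20713
θ = arccos(-0.20713) ≈ 102.0°

102.0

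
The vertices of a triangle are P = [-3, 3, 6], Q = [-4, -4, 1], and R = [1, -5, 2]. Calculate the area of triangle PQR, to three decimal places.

PQ = (-1, -7, -5),  PR = (4, -8, -4)
i: (-7)·(-4) - (-5)·(-8) = 28 - 40 = -12
j: (-5)·4 - (-1)·(-4) = -20 - 4 = -24
k: (-1)·(-8) - (-7)·4 = 8 - (-28) = 36
PQ × PR = (-12, -24, 36)
|PQ × PR| = √2016 ≈ 44.8999
area = ½ · 44.8999 ≈ 22.450

22.450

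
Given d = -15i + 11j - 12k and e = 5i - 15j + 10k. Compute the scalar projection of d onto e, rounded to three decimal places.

-19.243

d · e = (-15)·5 + 11·(-15) + (-12)·10 = -75 - 165 - 120 = -360
|e| = √(25 + 225 + 100) = √350 ≈ 18.7083
comp_e d = -360 / √350 ≈ -19.243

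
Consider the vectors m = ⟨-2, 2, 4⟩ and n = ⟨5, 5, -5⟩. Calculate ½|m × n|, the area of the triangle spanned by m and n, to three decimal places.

18.708

i: 2·(-5) - 4·5 = -10 - 20 = -30
j: 4·5 - (-2)·(-5) = 20 - 10 = 10
k: (-2)·5 - 2·5 = -10 - 10 = -20
m × n = (-30, 10, -20)
|m × n| = √((-30)² + 10² + (-20)²) = √1400 ≈ 37.4166
area = ½ · 37.4166 ≈ 18.708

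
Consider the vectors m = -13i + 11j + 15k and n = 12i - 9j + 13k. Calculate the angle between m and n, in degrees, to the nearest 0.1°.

m · n = (-13)·12 + 11·(-9) + 15·13 = -156 - 99 + 195 = -60
|m|² = 169 + 121 + 225 = 515,  |m| = √515 ≈ 22.693611
|n|² = 144 + 81 + 169 = 394,  |n| = √394 ≈ 19.849433
cos θ = -60 / (22.693611 · 19.849433) ≈ -0.13320
θ = arccos(-0.13320) ≈ 97.7°

97.7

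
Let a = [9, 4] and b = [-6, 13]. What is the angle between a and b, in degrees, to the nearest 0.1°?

a · b = 9·(-6) + 4·13 = -54 + 52 = -2
|a|² = 81 + 16 = 97,  |a| = √97 ≈ 9.848858
|b|² = 36 + 169 = 205,  |b| = √205 ≈ 14.317821
cos θ = -2 / (9.848858 · 14.317821) ≈ -0.01418
θ = arccos(-0.01418) ≈ 90.8°

90.8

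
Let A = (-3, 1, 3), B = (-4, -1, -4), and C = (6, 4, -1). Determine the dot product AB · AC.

AB = B − A = (-1, -2, -7)
AC = C − A = (9, 3, -4)
AB · AC = (-1)·9 + (-2)·3 + (-7)·(-4) = -9 - 6 + 28 = 13

13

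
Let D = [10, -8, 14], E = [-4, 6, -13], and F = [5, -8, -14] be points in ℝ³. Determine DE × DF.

DE = (-14, 14, -27)
DF = (-5, 0, -28)
i: 14·(-28) - (-27)·0 = -392 - 0 = -392
j: (-27)·(-5) - (-14)·(-28) = 135 - 392 = -257
k: (-14)·0 - 14·(-5) = 0 - (-70) = 70
DE × DF = (-392, -257, 70)

(-392, -257, 70)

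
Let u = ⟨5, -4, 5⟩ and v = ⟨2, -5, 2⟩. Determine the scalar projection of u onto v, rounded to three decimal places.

u · v = 5·2 + (-4)·(-5) + 5·2 = 10 + 20 + 10 = 40
|v| = √(4 + 25 + 4) = √33 ≈ 5.7446
comp_v u = 40 / √33 ≈ 6.963

6.963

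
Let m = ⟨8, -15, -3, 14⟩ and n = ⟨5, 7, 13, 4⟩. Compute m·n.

m · n = 8·5 + (-15)·7 + (-3)·13 + 14·4 = 40 - 105 - 39 + 56 = -48

-48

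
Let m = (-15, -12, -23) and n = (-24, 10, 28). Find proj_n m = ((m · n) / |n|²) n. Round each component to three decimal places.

(6.641, -2.767, -7.748)

m · n = (-15)·(-24) + (-12)·10 + (-23)·28 = 360 - 120 - 644 = -404
|n|² = 576 + 100 + 784 = 1460
proj_n m = (-404/1460) · (-24, 10, 28) ≈ (6.641, -2.767, -7.748)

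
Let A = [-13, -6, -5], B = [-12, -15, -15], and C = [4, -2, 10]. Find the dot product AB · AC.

-169

AB = B − A = (1, -9, -10)
AC = C − A = (17, 4, 15)
AB · AC = 1·17 + (-9)·4 + (-10)·15 = 17 - 36 - 150 = -169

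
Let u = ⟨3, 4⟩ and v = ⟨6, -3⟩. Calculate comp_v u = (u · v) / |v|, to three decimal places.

u · v = 3·6 + 4·(-3) = 18 - 12 = 6
|v| = √(36 + 9) = √45 ≈ 6.7082
comp_v u = 6 / √45 ≈ 0.894

0.894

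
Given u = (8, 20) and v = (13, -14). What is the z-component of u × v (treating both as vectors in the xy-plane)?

8·(-14) - 20·13 = -112 - 260 = -372

-372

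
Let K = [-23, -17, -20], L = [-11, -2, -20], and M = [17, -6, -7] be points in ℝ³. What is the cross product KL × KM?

(195, -156, -468)

KL = (12, 15, 0)
KM = (40, 11, 13)
i: 15·13 - 0·11 = 195 - 0 = 195
j: 0·40 - 12·13 = 0 - 156 = -156
k: 12·11 - 15·40 = 132 - 600 = -468
KL × KM = (195, -156, -468)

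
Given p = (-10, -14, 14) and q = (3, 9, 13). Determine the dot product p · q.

p · q = (-10)·3 + (-14)·9 + 14·13 = -30 - 126 + 182 = 26

26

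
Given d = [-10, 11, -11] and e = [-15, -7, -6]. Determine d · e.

d · e = (-10)·(-15) + 11·(-7) + (-11)·(-6) = 150 - 77 + 66 = 139

139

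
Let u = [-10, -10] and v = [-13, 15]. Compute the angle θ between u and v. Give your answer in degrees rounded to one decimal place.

u · v = (-10)·(-13) + (-10)·15 = 130 - 150 = -20
|u|² = 100 + 100 = 200,  |u| = √200 ≈ 14.142136
|v|² = 169 + 225 = 394,  |v| = √394 ≈ 19.849433
cos θ = -20 / (14.142136 · 19.849433) ≈ -0.07125
θ = arccos(-0.07125) ≈ 94.1°

94.1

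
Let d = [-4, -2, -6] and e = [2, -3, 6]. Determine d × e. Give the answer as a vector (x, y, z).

(-30, 12, 16)

i: (-2)·6 - (-6)·(-3) = -12 - 18 = -30
j: (-6)·2 - (-4)·6 = -12 - (-24) = 12
k: (-4)·(-3) - (-2)·2 = 12 - (-4) = 16
d × e = (-30, 12, 16)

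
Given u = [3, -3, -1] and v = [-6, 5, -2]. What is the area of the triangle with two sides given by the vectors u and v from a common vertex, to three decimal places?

i: (-3)·(-2) - (-1)·5 = 6 - (-5) = 11
j: (-1)·(-6) - 3·(-2) = 6 - (-6) = 12
k: 3·5 - (-3)·(-6) = 15 - 18 = -3
u × v = (11, 12, -3)
|u × v| = √(11² + 12² + (-3)²) = √274 ≈ 16.5529
area = ½ · 16.5529 ≈ 8.276

8.276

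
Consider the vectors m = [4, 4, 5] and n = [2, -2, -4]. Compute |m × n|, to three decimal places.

i: 4·(-4) - 5·(-2) = -16 - (-10) = -6
j: 5·2 - 4·(-4) = 10 - (-16) = 26
k: 4·(-2) - 4·2 = -8 - 8 = -16
m × n = (-6, 26, -16)
|m × n| = √((-6)² + 26² + (-16)²) = √968 ≈ 31.1127

31.113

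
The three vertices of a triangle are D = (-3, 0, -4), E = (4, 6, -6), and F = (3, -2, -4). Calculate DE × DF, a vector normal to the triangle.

(-4, -12, -50)

DE = (7, 6, -2)
DF = (6, -2, 0)
i: 6·0 - (-2)·(-2) = 0 - 4 = -4
j: (-2)·6 - 7·0 = -12 - 0 = -12
k: 7·(-2) - 6·6 = -14 - 36 = -50
DE × DF = (-4, -12, -50)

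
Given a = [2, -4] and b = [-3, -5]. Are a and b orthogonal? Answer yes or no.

no

a · b = 2·(-3) + (-4)·(-5) = -6 + 20 = 14
Nonzero, so the vectors are not orthogonal.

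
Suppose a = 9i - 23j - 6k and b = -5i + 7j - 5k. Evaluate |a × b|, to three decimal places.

i: (-23)·(-5) - (-6)·7 = 115 - (-42) = 157
j: (-6)·(-5) - 9·(-5) = 30 - (-45) = 75
k: 9·7 - (-23)·(-5) = 63 - 115 = -52
a × b = (157, 75, -52)
|a × b| = √(157² + 75² + (-52)²) = √32978 ≈ 181.5985

181.598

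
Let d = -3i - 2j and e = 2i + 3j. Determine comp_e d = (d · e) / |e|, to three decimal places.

-3.328

d · e = (-3)·2 + (-2)·3 = -6 - 6 = -12
|e| = √(4 + 9) = √13 ≈ 3.6056
comp_e d = -12 / √13 ≈ -3.328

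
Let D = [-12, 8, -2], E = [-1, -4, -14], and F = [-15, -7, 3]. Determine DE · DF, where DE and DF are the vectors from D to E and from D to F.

DE = E − D = (11, -12, -12)
DF = F − D = (-3, -15, 5)
DE · DF = 11·(-3) + (-12)·(-15) + (-12)·5 = -33 + 180 - 60 = 87

87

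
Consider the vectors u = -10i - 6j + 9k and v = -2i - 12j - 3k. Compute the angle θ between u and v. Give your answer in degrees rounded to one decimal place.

69.4

u · v = (-10)·(-2) + (-6)·(-12) + 9·(-3) = 20 + 72 - 27 = 65
|u|² = 100 + 36 + 81 = 217,  |u| = √217 ≈ 14.730920
|v|² = 4 + 144 + 9 = 157,  |v| = √157 ≈ 12.529964
cos θ = 65 / (14.730920 · 12.529964) ≈ 0.35215
θ = arccos(0.35215) ≈ 69.4°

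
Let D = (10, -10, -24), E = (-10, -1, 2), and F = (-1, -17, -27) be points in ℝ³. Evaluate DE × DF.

DE = (-20, 9, 26)
DF = (-11, -7, -3)
i: 9·(-3) - 26·(-7) = -27 - (-182) = 155
j: 26·(-11) - (-20)·(-3) = -286 - 60 = -346
k: (-20)·(-7) - 9·(-11) = 140 - (-99) = 239
DE × DF = (155, -346, 239)

(155, -346, 239)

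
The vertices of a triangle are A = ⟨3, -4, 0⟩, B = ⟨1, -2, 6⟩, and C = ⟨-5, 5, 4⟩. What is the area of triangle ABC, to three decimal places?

AB = (-2, 2, 6),  AC = (-8, 9, 4)
i: 2·4 - 6·9 = 8 - 54 = -46
j: 6·(-8) - (-2)·4 = -48 - (-8) = -40
k: (-2)·9 - 2·(-8) = -18 - (-16) = -2
AB × AC = (-46, -40, -2)
|AB × AC| = √3720 ≈ 60.9918
area = ½ · 60.9918 ≈ 30.496

30.496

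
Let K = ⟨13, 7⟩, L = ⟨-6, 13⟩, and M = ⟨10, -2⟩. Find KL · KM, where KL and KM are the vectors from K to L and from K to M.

3

KL = L − K = (-19, 6)
KM = M − K = (-3, -9)
KL · KM = (-19)·(-3) + 6·(-9) = 57 - 54 = 3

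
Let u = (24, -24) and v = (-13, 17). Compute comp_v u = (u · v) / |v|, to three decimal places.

u · v = 24·(-13) + (-24)·17 = -312 - 408 = -720
|v| = √(169 + 289) = √458 ≈ 21.4009
comp_v u = -720 / √458 ≈ -33.643

-33.643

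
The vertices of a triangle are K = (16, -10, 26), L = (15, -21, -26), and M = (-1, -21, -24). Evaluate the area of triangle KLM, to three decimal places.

KL = (-1, -11, -52),  KM = (-17, -11, -50)
i: (-11)·(-50) - (-52)·(-11) = 550 - 572 = -22
j: (-52)·(-17) - (-1)·(-50) = 884 - 50 = 834
k: (-1)·(-11) - (-11)·(-17) = 11 - 187 = -176
KL × KM = (-22, 834, -176)
|KL × KM| = √727016 ≈ 852.6523
area = ½ · 852.6523 ≈ 426.326

426.326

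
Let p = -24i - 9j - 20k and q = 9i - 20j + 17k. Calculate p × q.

i: (-9)·17 - (-20)·(-20) = -153 - 400 = -553
j: (-20)·9 - (-24)·17 = -180 - (-408) = 228
k: (-24)·(-20) - (-9)·9 = 480 - (-81) = 561
p × q = (-553, 228, 561)

(-553, 228, 561)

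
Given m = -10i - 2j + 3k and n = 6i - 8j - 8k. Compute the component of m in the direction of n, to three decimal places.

-5.310

m · n = (-10)·6 + (-2)·(-8) + 3·(-8) = -60 + 16 - 24 = -68
|n| = √(36 + 64 + 64) = √164 ≈ 12.8062
comp_n m = -68 / √164 ≈ -5.310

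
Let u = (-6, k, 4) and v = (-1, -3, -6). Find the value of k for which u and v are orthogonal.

-6

u · v = (-6)·(-1) + k·(-3) + 4·(-6) = -18 - 3k
Set equal to 0: -3k = 18, so k = -6.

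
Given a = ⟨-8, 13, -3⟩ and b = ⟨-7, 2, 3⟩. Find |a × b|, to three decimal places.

i: 13·3 - (-3)·2 = 39 - (-6) = 45
j: (-3)·(-7) - (-8)·3 = 21 - (-24) = 45
k: (-8)·2 - 13·(-7) = -16 - (-91) = 75
a × b = (45, 45, 75)
|a × b| = √(45² + 45² + 75²) = √9675 ≈ 98.3616

98.362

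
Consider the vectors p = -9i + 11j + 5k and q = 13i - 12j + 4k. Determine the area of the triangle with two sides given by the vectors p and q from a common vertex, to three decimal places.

74.569

i: 11·4 - 5·(-12) = 44 - (-60) = 104
j: 5·13 - (-9)·4 = 65 - (-36) = 101
k: (-9)·(-12) - 11·13 = 108 - 143 = -35
p × q = (104, 101, -35)
|p × q| = √(104² + 101² + (-35)²) = √22242 ≈ 149.1375
area = ½ · 149.1375 ≈ 74.569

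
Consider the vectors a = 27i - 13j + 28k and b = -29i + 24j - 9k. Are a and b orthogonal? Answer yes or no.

no

a · b = 27·(-29) + (-13)·24 + 28·(-9) = -783 - 312 - 252 = -1347
Nonzero, so the vectors are not orthogonal.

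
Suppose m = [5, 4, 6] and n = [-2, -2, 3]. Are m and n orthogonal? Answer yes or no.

m · n = 5·(-2) + 4·(-2) + 6·3 = -10 - 8 + 18 = 0
Zero, so the vectors are orthogonal.

yes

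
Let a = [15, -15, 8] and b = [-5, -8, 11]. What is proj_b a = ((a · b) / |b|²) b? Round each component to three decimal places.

a · b = 15·(-5) + (-15)·(-8) + 8·11 = -75 + 120 + 88 = 133
|b|² = 25 + 64 + 121 = 210
proj_b a = (133/210) · (-5, -8, 11) ≈ (-3.167, -5.067, 6.967)

(-3.167, -5.067, 6.967)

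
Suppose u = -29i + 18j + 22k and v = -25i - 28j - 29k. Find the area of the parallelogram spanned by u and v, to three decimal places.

i: 18·(-29) - 22·(-28) = -522 - (-616) = 94
j: 22·(-25) - (-29)·(-29) = -550 - 841 = -1391
k: (-29)·(-28) - 18·(-25) = 812 - (-450) = 1262
u × v = (94, -1391, 1262)
|u × v| = √(94² + (-1391)² + 1262²) = √3536361 ≈ 1880.5215

1880.521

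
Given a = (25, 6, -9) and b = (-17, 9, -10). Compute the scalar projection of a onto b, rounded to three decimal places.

-12.962

a · b = 25·(-17) + 6·9 + (-9)·(-10) = -425 + 54 + 90 = -281
|b| = √(289 + 81 + 100) = √470 ≈ 21.6795
comp_b a = -281 / √470 ≈ -12.962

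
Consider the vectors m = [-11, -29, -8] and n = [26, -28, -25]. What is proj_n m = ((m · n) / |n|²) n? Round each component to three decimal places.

(9.053, -9.750, -8.705)

m · n = (-11)·26 + (-29)·(-28) + (-8)·(-25) = -286 + 812 + 200 = 726
|n|² = 676 + 784 + 625 = 2085
proj_n m = (726/2085) · (26, -28, -25) ≈ (9.053, -9.750, -8.705)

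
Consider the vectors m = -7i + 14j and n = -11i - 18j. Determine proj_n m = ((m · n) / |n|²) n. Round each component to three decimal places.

(4.326, 7.079)

m · n = (-7)·(-11) + 14·(-18) = 77 - 252 = -175
|n|² = 121 + 324 = 445
proj_n m = (-175/445) · (-11, -18) ≈ (4.326, 7.079)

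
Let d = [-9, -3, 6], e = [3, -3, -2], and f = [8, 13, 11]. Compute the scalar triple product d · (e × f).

588

e × f:
i: (-3)·11 - (-2)·13 = -33 - (-26) = -7
j: (-2)·8 - 3·11 = -16 - 33 = -49
k: 3·13 - (-3)·8 = 39 - (-24) = 63
e × f = (-7, -49, 63)
d · (e × f) = (-9)·(-7) + (-3)·(-49) + 6·63 = 63 + 147 + 378 = 588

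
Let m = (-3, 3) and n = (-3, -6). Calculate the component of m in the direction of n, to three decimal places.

m · n = (-3)·(-3) + 3·(-6) = 9 - 18 = -9
|n| = √(9 + 36) = √45 ≈ 6.7082
comp_n m = -9 / √45 ≈ -1.342

-1.342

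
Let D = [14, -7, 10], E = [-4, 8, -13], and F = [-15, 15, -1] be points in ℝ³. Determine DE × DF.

DE = (-18, 15, -23)
DF = (-29, 22, -11)
i: 15·(-11) - (-23)·22 = -165 - (-506) = 341
j: (-23)·(-29) - (-18)·(-11) = 667 - 198 = 469
k: (-18)·22 - 15·(-29) = -396 - (-435) = 39
DE × DF = (341, 469, 39)

(341, 469, 39)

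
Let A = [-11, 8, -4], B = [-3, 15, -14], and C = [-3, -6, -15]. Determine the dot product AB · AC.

76

AB = B − A = (8, 7, -10)
AC = C − A = (8, -14, -11)
AB · AC = 8·8 + 7·(-14) + (-10)·(-11) = 64 - 98 + 110 = 76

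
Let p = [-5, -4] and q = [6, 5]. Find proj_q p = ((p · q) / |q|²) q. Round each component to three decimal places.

(-4.918, -4.098)

p · q = (-5)·6 + (-4)·5 = -30 - 20 = -50
|q|² = 36 + 25 = 61
proj_q p = (-50/61) · (6, 5) ≈ (-4.918, -4.098)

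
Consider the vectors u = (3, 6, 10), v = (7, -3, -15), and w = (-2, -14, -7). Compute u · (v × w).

v × w:
i: (-3)·(-7) - (-15)·(-14) = 21 - 210 = -189
j: (-15)·(-2) - 7·(-7) = 30 - (-49) = 79
k: 7·(-14) - (-3)·(-2) = -98 - 6 = -104
v × w = (-189, 79, -104)
u · (v × w) = 3·(-189) + 6·79 + 10·(-104) = -567 + 474 - 1040 = -1133

-1133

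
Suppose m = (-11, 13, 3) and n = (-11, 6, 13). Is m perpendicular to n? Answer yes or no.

m · n = (-11)·(-11) + 13·6 + 3·13 = 121 + 78 + 39 = 238
Nonzero, so the vectors are not orthogonal.

no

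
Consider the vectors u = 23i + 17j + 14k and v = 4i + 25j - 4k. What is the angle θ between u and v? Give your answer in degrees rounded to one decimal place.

55.6

u · v = 23·4 + 17·25 + 14·(-4) = 92 + 425 - 56 = 461
|u|² = 529 + 289 + 196 = 1014,  |u| = √1014 ≈ 31.843367
|v|² = 16 + 625 + 16 = 657,  |v| = √657 ≈ 25.632011
cos θ = 461 / (31.843367 · 25.632011) ≈ 0.56481
θ = arccos(0.56481) ≈ 55.6°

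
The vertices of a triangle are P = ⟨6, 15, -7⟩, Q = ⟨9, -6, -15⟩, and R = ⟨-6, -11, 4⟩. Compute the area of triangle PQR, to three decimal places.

PQ = (3, -21, -8),  PR = (-12, -26, 11)
i: (-21)·11 - (-8)·(-26) = -231 - 208 = -439
j: (-8)·(-12) - 3·11 = 96 - 33 = 63
k: 3·(-26) - (-21)·(-12) = -78 - 252 = -330
PQ × PR = (-439, 63, -330)
|PQ × PR| = √305590 ≈ 552.8020
area = ½ · 552.8020 ≈ 276.401

276.401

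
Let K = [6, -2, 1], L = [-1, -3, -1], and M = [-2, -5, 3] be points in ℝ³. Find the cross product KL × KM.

(-8, 30, 13)

KL = (-7, -1, -2)
KM = (-8, -3, 2)
i: (-1)·2 - (-2)·(-3) = -2 - 6 = -8
j: (-2)·(-8) - (-7)·2 = 16 - (-14) = 30
k: (-7)·(-3) - (-1)·(-8) = 21 - 8 = 13
KL × KM = (-8, 30, 13)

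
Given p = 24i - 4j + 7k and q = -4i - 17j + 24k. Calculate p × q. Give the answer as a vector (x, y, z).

(23, -604, -424)

i: (-4)·24 - 7·(-17) = -96 - (-119) = 23
j: 7·(-4) - 24·24 = -28 - 576 = -604
k: 24·(-17) - (-4)·(-4) = -408 - 16 = -424
p × q = (23, -604, -424)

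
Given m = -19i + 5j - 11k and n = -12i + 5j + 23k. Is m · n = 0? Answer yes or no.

yes

m · n = (-19)·(-12) + 5·5 + (-11)·23 = 228 + 25 - 253 = 0
Zero, so the vectors are orthogonal.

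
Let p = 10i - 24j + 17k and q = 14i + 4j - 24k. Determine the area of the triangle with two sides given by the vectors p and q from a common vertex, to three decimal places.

i: (-24)·(-24) - 17·4 = 576 - 68 = 508
j: 17·14 - 10·(-24) = 238 - (-240) = 478
k: 10·4 - (-24)·14 = 40 - (-336) = 376
p × q = (508, 478, 376)
|p × q| = √(508² + 478² + 376²) = √627924 ≈ 792.4166
area = ½ · 792.4166 ≈ 396.208

396.208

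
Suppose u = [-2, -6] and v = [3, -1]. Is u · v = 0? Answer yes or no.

u · v = (-2)·3 + (-6)·(-1) = -6 + 6 = 0
Zero, so the vectors are orthogonal.

yes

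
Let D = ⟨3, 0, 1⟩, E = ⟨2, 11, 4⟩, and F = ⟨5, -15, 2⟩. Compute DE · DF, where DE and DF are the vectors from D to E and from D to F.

DE = E − D = (-1, 11, 3)
DF = F − D = (2, -15, 1)
DE · DF = (-1)·2 + 11·(-15) + 3·1 = -2 - 165 + 3 = -164

-164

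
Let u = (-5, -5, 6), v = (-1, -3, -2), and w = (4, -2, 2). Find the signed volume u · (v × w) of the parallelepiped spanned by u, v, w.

164

v × w:
i: (-3)·2 - (-2)·(-2) = -6 - 4 = -10
j: (-2)·4 - (-1)·2 = -8 - (-2) = -6
k: (-1)·(-2) - (-3)·4 = 2 - (-12) = 14
v × w = (-10, -6, 14)
u · (v × w) = (-5)·(-10) + (-5)·(-6) + 6·14 = 50 + 30 + 84 = 164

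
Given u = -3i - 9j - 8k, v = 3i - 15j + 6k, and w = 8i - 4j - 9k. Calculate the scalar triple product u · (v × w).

v × w:
i: (-15)·(-9) - 6·(-4) = 135 - (-24) = 159
j: 6·8 - 3·(-9) = 48 - (-27) = 75
k: 3·(-4) - (-15)·8 = -12 - (-120) = 108
v × w = (159, 75, 108)
u · (v × w) = (-3)·159 + (-9)·75 + (-8)·108 = -477 - 675 - 864 = -2016

-2016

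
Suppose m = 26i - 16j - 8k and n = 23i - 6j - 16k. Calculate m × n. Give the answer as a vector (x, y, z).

i: (-16)·(-16) - (-8)·(-6) = 256 - 48 = 208
j: (-8)·23 - 26·(-16) = -184 - (-416) = 232
k: 26·(-6) - (-16)·23 = -156 - (-368) = 212
m × n = (208, 232, 212)

(208, 232, 212)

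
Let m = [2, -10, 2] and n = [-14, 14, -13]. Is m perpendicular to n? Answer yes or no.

no

m · n = 2·(-14) + (-10)·14 + 2·(-13) = -28 - 140 - 26 = -194
Nonzero, so the vectors are not orthogonal.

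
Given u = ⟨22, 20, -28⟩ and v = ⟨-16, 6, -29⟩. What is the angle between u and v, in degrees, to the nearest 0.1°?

65.0

u · v = 22·(-16) + 20·6 + (-28)·(-29) = -352 + 120 + 812 = 580
|u|² = 484 + 400 + 784 = 1668,  |u| = √1668 ≈ 40.841156
|v|² = 256 + 36 + 841 = 1133,  |v| = √1133 ≈ 33.660065
cos θ = 580 / (40.841156 · 33.660065) ≈ 0.42191
θ = arccos(0.42191) ≈ 65.0°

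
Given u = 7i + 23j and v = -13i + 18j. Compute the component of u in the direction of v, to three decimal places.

14.547

u · v = 7·(-13) + 23·18 = -91 + 414 = 323
|v| = √(169 + 324) = √493 ≈ 22.2036
comp_v u = 323 / √493 ≈ 14.547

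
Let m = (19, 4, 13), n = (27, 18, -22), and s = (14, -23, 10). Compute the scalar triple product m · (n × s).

-19855

n × s:
i: 18·10 - (-22)·(-23) = 180 - 506 = -326
j: (-22)·14 - 27·10 = -308 - 270 = -578
k: 27·(-23) - 18·14 = -621 - 252 = -873
n × s = (-326, -578, -873)
m · (n × s) = 19·(-326) + 4·(-578) + 13·(-873) = -6194 - 2312 - 11349 = -19855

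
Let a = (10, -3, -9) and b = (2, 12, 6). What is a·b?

a · b = 10·2 + (-3)·12 + (-9)·6 = 20 - 36 - 54 = -70

-70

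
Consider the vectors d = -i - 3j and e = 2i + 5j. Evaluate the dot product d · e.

-17

d · e = (-1)·2 + (-3)·5 = -2 - 15 = -17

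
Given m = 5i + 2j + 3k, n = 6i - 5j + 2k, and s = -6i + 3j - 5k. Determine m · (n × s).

95

n × s:
i: (-5)·(-5) - 2·3 = 25 - 6 = 19
j: 2·(-6) - 6·(-5) = -12 - (-30) = 18
k: 6·3 - (-5)·(-6) = 18 - 30 = -12
n × s = (19, 18, -12)
m · (n × s) = 5·19 + 2·18 + 3·(-12) = 95 + 36 - 36 = 95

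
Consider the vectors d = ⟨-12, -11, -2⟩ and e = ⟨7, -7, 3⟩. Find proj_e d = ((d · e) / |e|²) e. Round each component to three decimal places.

d · e = (-12)·7 + (-11)·(-7) + (-2)·3 = -84 + 77 - 6 = -13
|e|² = 49 + 49 + 9 = 107
proj_e d = (-13/107) · (7, -7, 3) ≈ (-0.850, 0.850, -0.364)

(-0.850, 0.850, -0.364)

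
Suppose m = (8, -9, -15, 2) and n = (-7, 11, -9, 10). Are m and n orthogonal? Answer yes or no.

m · n = 8·(-7) + (-9)·11 + (-15)·(-9) + 2·10 = -56 - 99 + 135 + 20 = 0
Zero, so the vectors are orthogonal.

yes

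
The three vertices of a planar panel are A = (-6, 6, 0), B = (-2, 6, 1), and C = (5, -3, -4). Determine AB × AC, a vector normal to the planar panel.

(9, 27, -36)

AB = (4, 0, 1)
AC = (11, -9, -4)
i: 0·(-4) - 1·(-9) = 0 - (-9) = 9
j: 1·11 - 4·(-4) = 11 - (-16) = 27
k: 4·(-9) - 0·11 = -36 - 0 = -36
AB × AC = (9, 27, -36)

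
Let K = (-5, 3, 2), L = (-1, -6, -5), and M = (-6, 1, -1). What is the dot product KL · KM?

35

KL = L − K = (4, -9, -7)
KM = M − K = (-1, -2, -3)
KL · KM = 4·(-1) + (-9)·(-2) + (-7)·(-3) = -4 + 18 + 21 = 35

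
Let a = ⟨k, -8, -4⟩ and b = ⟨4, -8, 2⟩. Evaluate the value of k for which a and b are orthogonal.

a · b = k·4 + (-8)·(-8) + (-4)·2 = 56 + 4k
Set equal to 0: 4k = -56, so k = -14.

-14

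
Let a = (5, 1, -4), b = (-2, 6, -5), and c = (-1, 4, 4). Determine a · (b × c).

241

b × c:
i: 6·4 - (-5)·4 = 24 - (-20) = 44
j: (-5)·(-1) - (-2)·4 = 5 - (-8) = 13
k: (-2)·4 - 6·(-1) = -8 - (-6) = -2
b × c = (44, 13, -2)
a · (b × c) = 5·44 + 1·13 + (-4)·(-2) = 220 + 13 + 8 = 241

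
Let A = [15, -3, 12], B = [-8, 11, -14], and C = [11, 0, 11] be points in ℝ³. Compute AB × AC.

(64, 81, -13)

AB = (-23, 14, -26)
AC = (-4, 3, -1)
i: 14·(-1) - (-26)·3 = -14 - (-78) = 64
j: (-26)·(-4) - (-23)·(-1) = 104 - 23 = 81
k: (-23)·3 - 14·(-4) = -69 - (-56) = -13
AB × AC = (64, 81, -13)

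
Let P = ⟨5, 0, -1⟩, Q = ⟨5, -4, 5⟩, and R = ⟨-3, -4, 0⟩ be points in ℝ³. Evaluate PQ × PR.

PQ = (0, -4, 6)
PR = (-8, -4, 1)
i: (-4)·1 - 6·(-4) = -4 - (-24) = 20
j: 6·(-8) - 0·1 = -48 - 0 = -48
k: 0·(-4) - (-4)·(-8) = 0 - 32 = -32
PQ × PR = (20, -48, -32)

(20, -48, -32)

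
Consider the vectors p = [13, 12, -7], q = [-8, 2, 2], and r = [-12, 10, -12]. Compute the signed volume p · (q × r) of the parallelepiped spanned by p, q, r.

q × r:
i: 2·(-12) - 2·10 = -24 - 20 = -44
j: 2·(-12) - (-8)·(-12) = -24 - 96 = -120
k: (-8)·10 - 2·(-12) = -80 - (-24) = -56
q × r = (-44, -120, -56)
p · (q × r) = 13·(-44) + 12·(-120) + (-7)·(-56) = -572 - 1440 + 392 = -1620

-1620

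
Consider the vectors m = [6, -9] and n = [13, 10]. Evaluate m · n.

m · n = 6·13 + (-9)·10 = 78 - 90 = -12

-12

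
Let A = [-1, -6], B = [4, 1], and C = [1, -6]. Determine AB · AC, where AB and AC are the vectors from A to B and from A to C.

AB = B − A = (5, 7)
AC = C − A = (2, 0)
AB · AC = 5·2 + 7·0 = 10 + 0 = 10

10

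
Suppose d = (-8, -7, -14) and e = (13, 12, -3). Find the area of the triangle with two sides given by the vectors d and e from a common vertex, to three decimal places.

i: (-7)·(-3) - (-14)·12 = 21 - (-168) = 189
j: (-14)·13 - (-8)·(-3) = -182 - 24 = -206
k: (-8)·12 - (-7)·13 = -96 - (-91) = -5
d × e = (189, -206, -5)
|d × e| = √(189² + (-206)² + (-5)²) = √78182 ≈ 279.6104
area = ½ · 279.6104 ≈ 139.805

139.805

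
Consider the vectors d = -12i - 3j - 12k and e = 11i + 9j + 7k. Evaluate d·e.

-243

d · e = (-12)·11 + (-3)·9 + (-12)·7 = -132 - 27 - 84 = -243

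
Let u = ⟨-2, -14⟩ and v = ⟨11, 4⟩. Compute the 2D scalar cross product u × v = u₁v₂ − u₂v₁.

(-2)·4 - (-14)·11 = -8 - (-154) = 146

146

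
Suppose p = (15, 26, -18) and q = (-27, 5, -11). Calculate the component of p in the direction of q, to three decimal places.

-2.603

p · q = 15·(-27) + 26·5 + (-18)·(-11) = -405 + 130 + 198 = -77
|q| = √(729 + 25 + 121) = √875 ≈ 29.5804
comp_q p = -77 / √875 ≈ -2.603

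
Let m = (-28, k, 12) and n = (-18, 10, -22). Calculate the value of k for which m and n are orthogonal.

m · n = (-28)·(-18) + k·10 + 12·(-22) = 240 + 10k
Set equal to 0: 10k = -240, so k = -24.

-24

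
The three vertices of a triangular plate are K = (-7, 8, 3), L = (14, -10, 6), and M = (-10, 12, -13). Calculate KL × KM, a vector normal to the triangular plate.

(276, 327, 30)

KL = (21, -18, 3)
KM = (-3, 4, -16)
i: (-18)·(-16) - 3·4 = 288 - 12 = 276
j: 3·(-3) - 21·(-16) = -9 - (-336) = 327
k: 21·4 - (-18)·(-3) = 84 - 54 = 30
KL × KM = (276, 327, 30)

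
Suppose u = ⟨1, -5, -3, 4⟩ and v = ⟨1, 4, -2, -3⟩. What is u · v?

-25

u · v = 1·1 + (-5)·4 + (-3)·(-2) + 4·(-3) = 1 - 20 + 6 - 12 = -25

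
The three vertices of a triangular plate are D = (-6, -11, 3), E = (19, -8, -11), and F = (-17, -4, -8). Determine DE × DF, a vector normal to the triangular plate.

(65, 429, 208)

DE = (25, 3, -14)
DF = (-11, 7, -11)
i: 3·(-11) - (-14)·7 = -33 - (-98) = 65
j: (-14)·(-11) - 25·(-11) = 154 - (-275) = 429
k: 25·7 - 3·(-11) = 175 - (-33) = 208
DE × DF = (65, 429, 208)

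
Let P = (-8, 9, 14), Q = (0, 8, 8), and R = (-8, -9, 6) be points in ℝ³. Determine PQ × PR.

(-100, 64, -144)

PQ = (8, -1, -6)
PR = (0, -18, -8)
i: (-1)·(-8) - (-6)·(-18) = 8 - 108 = -100
j: (-6)·0 - 8·(-8) = 0 - (-64) = 64
k: 8·(-18) - (-1)·0 = -144 - 0 = -144
PQ × PR = (-100, 64, -144)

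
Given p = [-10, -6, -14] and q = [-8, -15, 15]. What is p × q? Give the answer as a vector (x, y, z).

i: (-6)·15 - (-14)·(-15) = -90 - 210 = -300
j: (-14)·(-8) - (-10)·15 = 112 - (-150) = 262
k: (-10)·(-15) - (-6)·(-8) = 150 - 48 = 102
p × q = (-300, 262, 102)

(-300, 262, 102)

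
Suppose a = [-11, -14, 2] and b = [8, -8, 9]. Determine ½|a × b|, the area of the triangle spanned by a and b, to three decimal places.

127.794

i: (-14)·9 - 2·(-8) = -126 - (-16) = -110
j: 2·8 - (-11)·9 = 16 - (-99) = 115
k: (-11)·(-8) - (-14)·8 = 88 - (-112) = 200
a × b = (-110, 115, 200)
|a × b| = √((-110)² + 115² + 200²) = √65325 ≈ 255.5876
area = ½ · 255.5876 ≈ 127.794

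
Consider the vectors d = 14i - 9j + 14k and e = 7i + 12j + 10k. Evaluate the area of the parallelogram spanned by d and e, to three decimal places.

348.840

i: (-9)·10 - 14·12 = -90 - 168 = -258
j: 14·7 - 14·10 = 98 - 140 = -42
k: 14·12 - (-9)·7 = 168 - (-63) = 231
d × e = (-258, -42, 231)
|d × e| = √((-258)² + (-42)² + 231²) = √121689 ≈ 348.8395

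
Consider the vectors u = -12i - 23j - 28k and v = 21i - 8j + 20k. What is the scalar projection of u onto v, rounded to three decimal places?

u · v = (-12)·21 + (-23)·(-8) + (-28)·20 = -252 + 184 - 560 = -628
|v| = √(441 + 64 + 400) = √905 ≈ 30.0832
comp_v u = -628 / √905 ≈ -20.875

-20.875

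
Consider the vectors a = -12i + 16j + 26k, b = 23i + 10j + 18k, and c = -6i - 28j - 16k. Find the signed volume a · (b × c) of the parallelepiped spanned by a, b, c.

b × c:
i: 10·(-16) - 18·(-28) = -160 - (-504) = 344
j: 18·(-6) - 23·(-16) = -108 - (-368) = 260
k: 23·(-28) - 10·(-6) = -644 - (-60) = -584
b × c = (344, 260, -584)
a · (b × c) = (-12)·344 + 16·260 + 26·(-584) = -4128 + 4160 - 15184 = -15152

-15152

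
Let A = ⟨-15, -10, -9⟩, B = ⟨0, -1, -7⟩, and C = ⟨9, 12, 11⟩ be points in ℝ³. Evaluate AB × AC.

(136, -252, 114)

AB = (15, 9, 2)
AC = (24, 22, 20)
i: 9·20 - 2·22 = 180 - 44 = 136
j: 2·24 - 15·20 = 48 - 300 = -252
k: 15·22 - 9·24 = 330 - 216 = 114
AB × AC = (136, -252, 114)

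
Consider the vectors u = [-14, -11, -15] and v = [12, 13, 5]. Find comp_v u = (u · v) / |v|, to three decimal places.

u · v = (-14)·12 + (-11)·13 + (-15)·5 = -168 - 143 - 75 = -386
|v| = √(144 + 169 + 25) = √338 ≈ 18.3848
comp_v u = -386 / √338 ≈ -20.996

-20.996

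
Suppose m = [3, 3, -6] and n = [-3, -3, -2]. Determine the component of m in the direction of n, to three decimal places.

m · n = 3·(-3) + 3·(-3) + (-6)·(-2) = -9 - 9 + 12 = -6
|n| = √(9 + 9 + 4) = √22 ≈ 4.6904
comp_n m = -6 / √22 ≈ -1.279

-1.279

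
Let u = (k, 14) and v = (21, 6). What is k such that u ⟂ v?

-4

u · v = k·21 + 14·6 = 84 + 21k
Set equal to 0: 21k = -84, so k = -4.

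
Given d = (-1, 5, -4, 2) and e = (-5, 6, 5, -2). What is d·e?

11

d · e = (-1)·(-5) + 5·6 + (-4)·5 + 2·(-2) = 5 + 30 - 20 - 4 = 11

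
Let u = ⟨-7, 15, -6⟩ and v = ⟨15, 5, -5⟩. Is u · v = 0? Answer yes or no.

yes

u · v = (-7)·15 + 15·5 + (-6)·(-5) = -105 + 75 + 30 = 0
Zero, so the vectors are orthogonal.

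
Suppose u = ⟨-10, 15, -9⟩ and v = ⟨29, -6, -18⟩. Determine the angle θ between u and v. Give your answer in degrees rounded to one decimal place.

108.2

u · v = (-10)·29 + 15·(-6) + (-9)·(-18) = -290 - 90 + 162 = -218
|u|² = 100 + 225 + 81 = 406,  |u| = √406 ≈ 20.149442
|v|² = 841 + 36 + 324 = 1201,  |v| = √1201 ≈ 34.655447
cos θ = -218 / (20.149442 · 34.655447) ≈ -0.31219
θ = arccos(-0.31219) ≈ 108.2°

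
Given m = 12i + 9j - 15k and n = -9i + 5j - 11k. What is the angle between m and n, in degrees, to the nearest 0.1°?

m · n = 12·(-9) + 9·5 + (-15)·(-11) = -108 + 45 + 165 = 102
|m|² = 144 + 81 + 225 = 450,  |m| = √450 ≈ 21.213203
|n|² = 81 + 25 + 121 = 227,  |n| = √227 ≈ 15.066519
cos θ = 102 / (21.213203 · 15.066519) ≈ 0.31914
θ = arccos(0.31914) ≈ 71.4°

71.4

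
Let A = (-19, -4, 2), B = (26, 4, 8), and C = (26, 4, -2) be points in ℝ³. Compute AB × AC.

(-80, 450, 0)

AB = (45, 8, 6)
AC = (45, 8, -4)
i: 8·(-4) - 6·8 = -32 - 48 = -80
j: 6·45 - 45·(-4) = 270 - (-180) = 450
k: 45·8 - 8·45 = 360 - 360 = 0
AB × AC = (-80, 450, 0)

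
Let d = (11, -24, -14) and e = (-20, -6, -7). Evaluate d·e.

22

d · e = 11·(-20) + (-24)·(-6) + (-14)·(-7) = -220 + 144 + 98 = 22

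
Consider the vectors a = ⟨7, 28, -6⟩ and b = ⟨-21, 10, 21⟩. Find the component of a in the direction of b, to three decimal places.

0.223

a · b = 7·(-21) + 28·10 + (-6)·21 = -147 + 280 - 126 = 7
|b| = √(441 + 100 + 441) = √982 ≈ 31.3369
comp_b a = 7 / √982 ≈ 0.223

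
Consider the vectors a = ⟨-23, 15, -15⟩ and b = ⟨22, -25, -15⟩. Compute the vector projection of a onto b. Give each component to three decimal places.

a · b = (-23)·22 + 15·(-25) + (-15)·(-15) = -506 - 375 + 225 = -656
|b|² = 484 + 625 + 225 = 1334
proj_b a = (-656/1334) · (22, -25, -15) ≈ (-10.819, 12.294, 7.376)

(-10.819, 12.294, 7.376)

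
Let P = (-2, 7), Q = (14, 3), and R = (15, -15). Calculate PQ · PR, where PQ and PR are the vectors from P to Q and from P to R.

PQ = Q − P = (16, -4)
PR = R − P = (17, -22)
PQ · PR = 16·17 + (-4)·(-22) = 272 + 88 = 360

360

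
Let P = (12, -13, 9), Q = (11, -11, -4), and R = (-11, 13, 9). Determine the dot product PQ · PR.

PQ = Q − P = (-1, 2, -13)
PR = R − P = (-23, 26, 0)
PQ · PR = (-1)·(-23) + 2·26 + (-13)·0 = 23 + 52 + 0 = 75

75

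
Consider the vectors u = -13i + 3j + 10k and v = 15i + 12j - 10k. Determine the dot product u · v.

u · v = (-13)·15 + 3·12 + 10·(-10) = -195 + 36 - 100 = -259

-259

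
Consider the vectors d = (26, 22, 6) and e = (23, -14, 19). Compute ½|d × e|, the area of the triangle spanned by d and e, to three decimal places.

i: 22·19 - 6·(-14) = 418 - (-84) = 502
j: 6·23 - 26·19 = 138 - 494 = -356
k: 26·(-14) - 22·23 = -364 - 506 = -870
d × e = (502, -356, -870)
|d × e| = √(502² + (-356)² + (-870)²) = √1135640 ≈ 1065.6641
area = ½ · 1065.6641 ≈ 532.832

532.832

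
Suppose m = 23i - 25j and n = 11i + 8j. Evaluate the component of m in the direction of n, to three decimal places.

3.897

m · n = 23·11 + (-25)·8 = 253 - 200 = 53
|n| = √(121 + 64) = √185 ≈ 13.6015
comp_n m = 53 / √185 ≈ 3.897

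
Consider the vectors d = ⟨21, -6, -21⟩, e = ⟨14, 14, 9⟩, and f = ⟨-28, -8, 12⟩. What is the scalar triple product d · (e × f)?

1680

e × f:
i: 14·12 - 9·(-8) = 168 - (-72) = 240
j: 9·(-28) - 14·12 = -252 - 168 = -420
k: 14·(-8) - 14·(-28) = -112 - (-392) = 280
e × f = (240, -420, 280)
d · (e × f) = 21·240 + (-6)·(-420) + (-21)·280 = 5040 + 2520 - 5880 = 1680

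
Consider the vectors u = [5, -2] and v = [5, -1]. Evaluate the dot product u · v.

27

u · v = 5·5 + (-2)·(-1) = 25 + 2 = 27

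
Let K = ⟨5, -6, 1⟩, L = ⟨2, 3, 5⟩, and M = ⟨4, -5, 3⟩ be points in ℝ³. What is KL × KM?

(14, 2, 6)

KL = (-3, 9, 4)
KM = (-1, 1, 2)
i: 9·2 - 4·1 = 18 - 4 = 14
j: 4·(-1) - (-3)·2 = -4 - (-6) = 2
k: (-3)·1 - 9·(-1) = -3 - (-9) = 6
KL × KM = (14, 2, 6)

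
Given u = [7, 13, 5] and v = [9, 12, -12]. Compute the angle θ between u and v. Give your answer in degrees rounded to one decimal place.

u · v = 7·9 + 13·12 + 5·(-12) = 63 + 156 - 60 = 159
|u|² = 49 + 169 + 25 = 243,  |u| = √243 ≈ 15.588457
|v|² = 81 + 144 + 144 = 369,  |v| = √369 ≈ 19.209373
cos θ = 159 / (15.588457 · 19.209373) ≈ 0.53098
θ = arccos(0.53098) ≈ 57.9°

57.9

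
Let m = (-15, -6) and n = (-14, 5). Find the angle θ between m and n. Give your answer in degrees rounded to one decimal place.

m · n = (-15)·(-14) + (-6)·5 = 210 - 30 = 180
|m|² = 225 + 36 = 261,  |m| = √261 ≈ 16.155494
|n|² = 196 + 25 = 221,  |n| = √221 ≈ 14.866069
cos θ = 180 / (16.155494 · 14.866069) ≈ 0.74947
θ = arccos(0.74947) ≈ 41.5°

41.5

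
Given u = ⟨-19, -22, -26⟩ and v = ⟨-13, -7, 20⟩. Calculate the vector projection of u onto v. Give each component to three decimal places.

(2.503, 1.348, -3.851)

u · v = (-19)·(-13) + (-22)·(-7) + (-26)·20 = 247 + 154 - 520 = -119
|v|² = 169 + 49 + 400 = 618
proj_v u = (-119/618) · (-13, -7, 20) ≈ (2.503, 1.348, -3.851)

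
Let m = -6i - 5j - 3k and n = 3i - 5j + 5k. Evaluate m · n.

-8

m · n = (-6)·3 + (-5)·(-5) + (-3)·5 = -18 + 25 - 15 = -8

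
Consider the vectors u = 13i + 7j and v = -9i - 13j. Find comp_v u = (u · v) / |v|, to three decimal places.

-13.155

u · v = 13·(-9) + 7·(-13) = -117 - 91 = -208
|v| = √(81 + 169) = √250 ≈ 15.8114
comp_v u = -208 / √250 ≈ -13.155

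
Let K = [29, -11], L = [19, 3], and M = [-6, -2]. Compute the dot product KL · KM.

KL = L − K = (-10, 14)
KM = M − K = (-35, 9)
KL · KM = (-10)·(-35) + 14·9 = 350 + 126 = 476

476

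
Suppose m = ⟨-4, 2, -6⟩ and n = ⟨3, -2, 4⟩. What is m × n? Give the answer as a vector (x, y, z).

(-4, -2, 2)

i: 2·4 - (-6)·(-2) = 8 - 12 = -4
j: (-6)·3 - (-4)·4 = -18 - (-16) = -2
k: (-4)·(-2) - 2·3 = 8 - 6 = 2
m × n = (-4, -2, 2)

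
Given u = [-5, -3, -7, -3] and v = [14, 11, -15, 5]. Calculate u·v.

-13

u · v = (-5)·14 + (-3)·11 + (-7)·(-15) + (-3)·5 = -70 - 33 + 105 - 15 = -13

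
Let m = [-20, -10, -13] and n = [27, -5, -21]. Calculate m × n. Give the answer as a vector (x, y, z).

(145, -771, 370)

i: (-10)·(-21) - (-13)·(-5) = 210 - 65 = 145
j: (-13)·27 - (-20)·(-21) = -351 - 420 = -771
k: (-20)·(-5) - (-10)·27 = 100 - (-270) = 370
m × n = (145, -771, 370)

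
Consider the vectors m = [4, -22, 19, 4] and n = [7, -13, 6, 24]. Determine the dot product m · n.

524

m · n = 4·7 + (-22)·(-13) + 19·6 + 4·24 = 28 + 286 + 114 + 96 = 524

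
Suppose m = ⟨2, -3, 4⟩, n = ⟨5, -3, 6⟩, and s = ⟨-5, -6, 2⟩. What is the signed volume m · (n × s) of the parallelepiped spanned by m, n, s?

0

n × s:
i: (-3)·2 - 6·(-6) = -6 - (-36) = 30
j: 6·(-5) - 5·2 = -30 - 10 = -40
k: 5·(-6) - (-3)·(-5) = -30 - 15 = -45
n × s = (30, -40, -45)
m · (n × s) = 2·30 + (-3)·(-40) + 4·(-45) = 60 + 120 - 180 = 0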